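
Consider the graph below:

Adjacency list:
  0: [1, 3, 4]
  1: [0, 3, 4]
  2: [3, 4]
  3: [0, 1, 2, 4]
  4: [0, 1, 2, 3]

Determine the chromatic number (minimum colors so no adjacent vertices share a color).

The graph has a maximum clique of size 4 (lower bound on chromatic number).
A valid 4-coloring: {0: 2, 1: 3, 2: 2, 3: 0, 4: 1}.
Chromatic number = 4.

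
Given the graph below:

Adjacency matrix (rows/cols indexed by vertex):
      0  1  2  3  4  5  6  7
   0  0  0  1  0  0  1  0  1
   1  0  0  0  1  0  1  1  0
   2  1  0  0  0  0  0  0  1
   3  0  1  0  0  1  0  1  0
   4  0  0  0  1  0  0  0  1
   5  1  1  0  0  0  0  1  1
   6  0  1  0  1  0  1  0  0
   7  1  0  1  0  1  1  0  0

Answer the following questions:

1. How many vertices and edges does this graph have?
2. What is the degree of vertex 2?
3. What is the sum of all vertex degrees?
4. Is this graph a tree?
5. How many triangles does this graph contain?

Count: 8 vertices, 12 edges.
Vertex 2 has neighbors [0, 7], degree = 2.
Handshaking lemma: 2 * 12 = 24.
A tree on 8 vertices has 7 edges. This graph has 12 edges (5 extra). Not a tree.
Number of triangles = 4.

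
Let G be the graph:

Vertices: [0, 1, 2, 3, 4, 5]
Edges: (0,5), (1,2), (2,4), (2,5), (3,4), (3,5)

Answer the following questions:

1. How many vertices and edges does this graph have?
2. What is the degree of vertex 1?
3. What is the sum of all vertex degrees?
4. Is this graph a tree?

Count: 6 vertices, 6 edges.
Vertex 1 has neighbors [2], degree = 1.
Handshaking lemma: 2 * 6 = 12.
A tree on 6 vertices has 5 edges. This graph has 6 edges (1 extra). Not a tree.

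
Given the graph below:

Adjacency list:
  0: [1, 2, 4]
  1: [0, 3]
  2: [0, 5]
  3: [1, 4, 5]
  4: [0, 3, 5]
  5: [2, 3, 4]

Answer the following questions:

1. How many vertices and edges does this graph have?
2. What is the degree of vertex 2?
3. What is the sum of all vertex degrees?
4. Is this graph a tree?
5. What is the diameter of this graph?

Count: 6 vertices, 8 edges.
Vertex 2 has neighbors [0, 5], degree = 2.
Handshaking lemma: 2 * 8 = 16.
A tree on 6 vertices has 5 edges. This graph has 8 edges (3 extra). Not a tree.
Diameter (longest shortest path) = 2.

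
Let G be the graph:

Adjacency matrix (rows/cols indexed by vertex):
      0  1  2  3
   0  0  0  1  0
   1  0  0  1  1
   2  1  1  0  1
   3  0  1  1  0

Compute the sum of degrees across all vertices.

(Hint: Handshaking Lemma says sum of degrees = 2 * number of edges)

Count edges: 4 edges.
By Handshaking Lemma: sum of degrees = 2 * 4 = 8.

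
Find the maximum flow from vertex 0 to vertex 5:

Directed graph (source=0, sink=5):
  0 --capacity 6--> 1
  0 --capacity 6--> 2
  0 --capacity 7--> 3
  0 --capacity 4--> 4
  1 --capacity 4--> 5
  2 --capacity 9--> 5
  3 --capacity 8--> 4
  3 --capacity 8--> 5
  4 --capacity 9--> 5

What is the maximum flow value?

Computing max flow:
  Flow on (0->1): 4/6
  Flow on (0->2): 6/6
  Flow on (0->3): 7/7
  Flow on (0->4): 4/4
  Flow on (1->5): 4/4
  Flow on (2->5): 6/9
  Flow on (3->5): 7/8
  Flow on (4->5): 4/9
Maximum flow = 21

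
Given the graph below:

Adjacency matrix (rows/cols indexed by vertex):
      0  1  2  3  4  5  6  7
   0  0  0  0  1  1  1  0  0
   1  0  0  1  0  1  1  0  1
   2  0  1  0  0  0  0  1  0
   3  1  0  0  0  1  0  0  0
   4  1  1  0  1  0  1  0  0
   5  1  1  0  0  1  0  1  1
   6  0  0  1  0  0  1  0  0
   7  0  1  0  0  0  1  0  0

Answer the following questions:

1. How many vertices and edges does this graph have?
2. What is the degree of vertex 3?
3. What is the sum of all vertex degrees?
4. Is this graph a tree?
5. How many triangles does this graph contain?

Count: 8 vertices, 12 edges.
Vertex 3 has neighbors [0, 4], degree = 2.
Handshaking lemma: 2 * 12 = 24.
A tree on 8 vertices has 7 edges. This graph has 12 edges (5 extra). Not a tree.
Number of triangles = 4.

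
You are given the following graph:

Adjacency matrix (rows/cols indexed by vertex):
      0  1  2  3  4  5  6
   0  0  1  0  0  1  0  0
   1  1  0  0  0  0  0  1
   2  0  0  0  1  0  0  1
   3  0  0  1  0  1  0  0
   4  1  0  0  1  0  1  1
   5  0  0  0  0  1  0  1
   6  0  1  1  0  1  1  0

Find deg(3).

Vertex 3 has neighbors [2, 4], so deg(3) = 2.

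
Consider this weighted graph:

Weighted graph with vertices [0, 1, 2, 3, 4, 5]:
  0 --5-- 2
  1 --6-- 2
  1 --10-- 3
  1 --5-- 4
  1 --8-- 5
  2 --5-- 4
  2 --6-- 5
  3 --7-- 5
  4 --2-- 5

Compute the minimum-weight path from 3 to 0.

Using Dijkstra's algorithm from vertex 3:
Shortest path: 3 -> 5 -> 2 -> 0
Total weight: 7 + 6 + 5 = 18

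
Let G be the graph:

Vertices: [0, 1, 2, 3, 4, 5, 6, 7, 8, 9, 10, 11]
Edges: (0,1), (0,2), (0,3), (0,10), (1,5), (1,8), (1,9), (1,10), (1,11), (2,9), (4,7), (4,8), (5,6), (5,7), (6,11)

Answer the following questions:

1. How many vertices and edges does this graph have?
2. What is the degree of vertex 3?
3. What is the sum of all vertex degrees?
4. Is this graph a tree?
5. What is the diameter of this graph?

Count: 12 vertices, 15 edges.
Vertex 3 has neighbors [0], degree = 1.
Handshaking lemma: 2 * 15 = 30.
A tree on 12 vertices has 11 edges. This graph has 15 edges (4 extra). Not a tree.
Diameter (longest shortest path) = 4.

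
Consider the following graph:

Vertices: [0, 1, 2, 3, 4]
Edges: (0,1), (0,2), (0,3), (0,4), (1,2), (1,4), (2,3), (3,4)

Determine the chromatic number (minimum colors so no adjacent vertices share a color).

The graph has a maximum clique of size 3 (lower bound on chromatic number).
A valid 3-coloring: {0: 0, 1: 1, 2: 2, 3: 1, 4: 2}.
Chromatic number = 3.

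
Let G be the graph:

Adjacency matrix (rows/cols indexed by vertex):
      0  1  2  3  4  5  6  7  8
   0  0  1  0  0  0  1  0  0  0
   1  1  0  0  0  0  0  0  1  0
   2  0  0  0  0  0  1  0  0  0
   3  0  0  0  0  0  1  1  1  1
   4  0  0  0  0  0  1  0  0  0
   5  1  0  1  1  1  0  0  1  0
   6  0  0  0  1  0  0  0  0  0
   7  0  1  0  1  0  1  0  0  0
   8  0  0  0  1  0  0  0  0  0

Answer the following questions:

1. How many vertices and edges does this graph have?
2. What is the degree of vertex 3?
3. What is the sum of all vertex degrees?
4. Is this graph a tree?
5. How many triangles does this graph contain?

Count: 9 vertices, 10 edges.
Vertex 3 has neighbors [5, 6, 7, 8], degree = 4.
Handshaking lemma: 2 * 10 = 20.
A tree on 9 vertices has 8 edges. This graph has 10 edges (2 extra). Not a tree.
Number of triangles = 1.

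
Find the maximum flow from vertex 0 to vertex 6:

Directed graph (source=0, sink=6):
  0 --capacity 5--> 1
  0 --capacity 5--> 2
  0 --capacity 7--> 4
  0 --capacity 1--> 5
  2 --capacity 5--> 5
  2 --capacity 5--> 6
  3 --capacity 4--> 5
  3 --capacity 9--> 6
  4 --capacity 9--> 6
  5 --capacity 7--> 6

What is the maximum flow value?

Computing max flow:
  Flow on (0->2): 5/5
  Flow on (0->4): 7/7
  Flow on (0->5): 1/1
  Flow on (2->6): 5/5
  Flow on (4->6): 7/9
  Flow on (5->6): 1/7
Maximum flow = 13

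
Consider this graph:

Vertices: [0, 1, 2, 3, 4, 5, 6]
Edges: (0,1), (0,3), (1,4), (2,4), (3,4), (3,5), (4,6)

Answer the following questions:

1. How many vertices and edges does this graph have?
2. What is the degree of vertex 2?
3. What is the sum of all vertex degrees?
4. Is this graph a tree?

Count: 7 vertices, 7 edges.
Vertex 2 has neighbors [4], degree = 1.
Handshaking lemma: 2 * 7 = 14.
A tree on 7 vertices has 6 edges. This graph has 7 edges (1 extra). Not a tree.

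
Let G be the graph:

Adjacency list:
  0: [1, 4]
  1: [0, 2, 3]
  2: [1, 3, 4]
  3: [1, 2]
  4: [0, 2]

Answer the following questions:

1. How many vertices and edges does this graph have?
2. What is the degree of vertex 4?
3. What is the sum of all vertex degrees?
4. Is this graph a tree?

Count: 5 vertices, 6 edges.
Vertex 4 has neighbors [0, 2], degree = 2.
Handshaking lemma: 2 * 6 = 12.
A tree on 5 vertices has 4 edges. This graph has 6 edges (2 extra). Not a tree.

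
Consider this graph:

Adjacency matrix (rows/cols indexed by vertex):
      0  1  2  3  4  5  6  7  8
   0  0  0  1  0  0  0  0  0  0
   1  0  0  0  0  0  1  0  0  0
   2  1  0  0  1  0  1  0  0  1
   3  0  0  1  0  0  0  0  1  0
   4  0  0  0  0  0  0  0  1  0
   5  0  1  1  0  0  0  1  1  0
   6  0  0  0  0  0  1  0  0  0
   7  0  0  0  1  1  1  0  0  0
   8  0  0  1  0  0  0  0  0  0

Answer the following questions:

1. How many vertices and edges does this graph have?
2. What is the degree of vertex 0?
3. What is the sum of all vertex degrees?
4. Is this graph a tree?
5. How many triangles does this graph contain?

Count: 9 vertices, 9 edges.
Vertex 0 has neighbors [2], degree = 1.
Handshaking lemma: 2 * 9 = 18.
A tree on 9 vertices has 8 edges. This graph has 9 edges (1 extra). Not a tree.
Number of triangles = 0.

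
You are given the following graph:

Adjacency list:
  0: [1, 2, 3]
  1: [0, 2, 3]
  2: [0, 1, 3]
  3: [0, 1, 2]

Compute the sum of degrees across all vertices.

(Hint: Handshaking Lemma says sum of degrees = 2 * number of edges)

Count edges: 6 edges.
By Handshaking Lemma: sum of degrees = 2 * 6 = 12.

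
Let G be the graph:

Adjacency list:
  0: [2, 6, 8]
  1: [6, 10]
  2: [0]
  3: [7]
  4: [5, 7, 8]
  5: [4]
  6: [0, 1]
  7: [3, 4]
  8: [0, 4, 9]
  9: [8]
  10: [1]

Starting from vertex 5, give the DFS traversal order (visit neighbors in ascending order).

DFS from vertex 5 (neighbors processed in ascending order):
Visit order: 5, 4, 7, 3, 8, 0, 2, 6, 1, 10, 9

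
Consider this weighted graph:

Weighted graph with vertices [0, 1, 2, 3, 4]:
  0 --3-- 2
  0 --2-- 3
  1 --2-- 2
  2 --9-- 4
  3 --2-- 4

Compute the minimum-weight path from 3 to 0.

Using Dijkstra's algorithm from vertex 3:
Shortest path: 3 -> 0
Total weight: 2 = 2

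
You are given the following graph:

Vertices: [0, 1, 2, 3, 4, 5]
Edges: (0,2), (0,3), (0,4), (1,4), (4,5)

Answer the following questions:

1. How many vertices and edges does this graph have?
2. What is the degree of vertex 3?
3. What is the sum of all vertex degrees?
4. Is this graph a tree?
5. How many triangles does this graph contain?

Count: 6 vertices, 5 edges.
Vertex 3 has neighbors [0], degree = 1.
Handshaking lemma: 2 * 5 = 10.
A graph is a tree iff it is connected and has exactly n-1 edges. This graph is connected (all 6 vertices in one component) and has 6-1 = 5 edges. It is a tree.
Number of triangles = 0.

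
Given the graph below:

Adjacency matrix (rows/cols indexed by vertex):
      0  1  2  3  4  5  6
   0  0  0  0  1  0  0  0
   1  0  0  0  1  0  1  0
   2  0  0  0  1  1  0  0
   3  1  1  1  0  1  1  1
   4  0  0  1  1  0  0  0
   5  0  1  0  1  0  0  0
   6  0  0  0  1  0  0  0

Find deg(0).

Vertex 0 has neighbors [3], so deg(0) = 1.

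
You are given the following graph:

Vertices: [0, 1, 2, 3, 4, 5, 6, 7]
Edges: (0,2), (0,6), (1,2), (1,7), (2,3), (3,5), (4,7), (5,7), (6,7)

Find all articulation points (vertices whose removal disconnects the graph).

An articulation point is a vertex whose removal disconnects the graph.
Articulation points: [7]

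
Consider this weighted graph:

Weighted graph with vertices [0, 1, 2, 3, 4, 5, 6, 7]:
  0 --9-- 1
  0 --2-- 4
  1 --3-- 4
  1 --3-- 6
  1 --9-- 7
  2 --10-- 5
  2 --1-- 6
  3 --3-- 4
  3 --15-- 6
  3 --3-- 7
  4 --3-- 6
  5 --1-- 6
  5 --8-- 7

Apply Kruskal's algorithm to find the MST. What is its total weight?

Applying Kruskal's algorithm (sort edges by weight, add if no cycle):
  Add (2,6) w=1
  Add (5,6) w=1
  Add (0,4) w=2
  Add (1,4) w=3
  Add (1,6) w=3
  Add (3,4) w=3
  Add (3,7) w=3
  Skip (4,6) w=3 (creates cycle)
  Skip (5,7) w=8 (creates cycle)
  Skip (0,1) w=9 (creates cycle)
  Skip (1,7) w=9 (creates cycle)
  Skip (2,5) w=10 (creates cycle)
  Skip (3,6) w=15 (creates cycle)
MST weight = 16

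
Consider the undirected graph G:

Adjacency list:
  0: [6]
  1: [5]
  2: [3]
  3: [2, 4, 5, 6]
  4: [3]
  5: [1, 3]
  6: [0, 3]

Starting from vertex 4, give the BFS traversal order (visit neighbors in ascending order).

BFS from vertex 4 (neighbors processed in ascending order):
Visit order: 4, 3, 2, 5, 6, 1, 0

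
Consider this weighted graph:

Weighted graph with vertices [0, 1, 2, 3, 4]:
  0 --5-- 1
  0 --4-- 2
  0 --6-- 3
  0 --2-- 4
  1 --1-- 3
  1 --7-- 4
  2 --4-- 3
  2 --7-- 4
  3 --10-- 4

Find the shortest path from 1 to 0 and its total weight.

Using Dijkstra's algorithm from vertex 1:
Shortest path: 1 -> 0
Total weight: 5 = 5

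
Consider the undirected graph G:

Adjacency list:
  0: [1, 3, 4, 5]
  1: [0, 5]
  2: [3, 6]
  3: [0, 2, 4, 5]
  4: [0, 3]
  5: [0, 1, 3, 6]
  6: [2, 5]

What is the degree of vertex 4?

Vertex 4 has neighbors [0, 3], so deg(4) = 2.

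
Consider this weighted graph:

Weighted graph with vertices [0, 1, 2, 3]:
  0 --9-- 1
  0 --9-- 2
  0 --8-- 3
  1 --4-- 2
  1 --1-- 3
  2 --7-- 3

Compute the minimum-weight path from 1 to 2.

Using Dijkstra's algorithm from vertex 1:
Shortest path: 1 -> 2
Total weight: 4 = 4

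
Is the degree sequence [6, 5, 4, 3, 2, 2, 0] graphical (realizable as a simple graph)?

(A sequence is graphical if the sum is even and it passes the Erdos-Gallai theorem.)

Sum of degrees = 22. Sum is even but fails Erdos-Gallai. The sequence is NOT graphical.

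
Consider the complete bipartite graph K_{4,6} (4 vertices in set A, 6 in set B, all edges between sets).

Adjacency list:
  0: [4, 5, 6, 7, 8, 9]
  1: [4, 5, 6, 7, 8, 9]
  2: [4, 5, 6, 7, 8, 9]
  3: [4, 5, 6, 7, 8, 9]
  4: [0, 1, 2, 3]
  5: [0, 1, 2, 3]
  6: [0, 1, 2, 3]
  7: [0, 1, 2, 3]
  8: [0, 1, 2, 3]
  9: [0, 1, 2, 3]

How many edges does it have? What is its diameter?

K_{4,6} has 4 * 6 = 24 edges.
Any vertex reaches any opposite-side vertex in 1 step; same-side vertices reach in 2 steps via any opposite-side vertex.
Diameter = 2.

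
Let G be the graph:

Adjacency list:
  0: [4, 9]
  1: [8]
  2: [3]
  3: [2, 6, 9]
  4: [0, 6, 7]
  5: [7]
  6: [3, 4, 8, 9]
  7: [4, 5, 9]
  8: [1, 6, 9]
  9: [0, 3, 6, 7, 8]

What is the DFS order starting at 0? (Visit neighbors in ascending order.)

DFS from vertex 0 (neighbors processed in ascending order):
Visit order: 0, 4, 6, 3, 2, 9, 7, 5, 8, 1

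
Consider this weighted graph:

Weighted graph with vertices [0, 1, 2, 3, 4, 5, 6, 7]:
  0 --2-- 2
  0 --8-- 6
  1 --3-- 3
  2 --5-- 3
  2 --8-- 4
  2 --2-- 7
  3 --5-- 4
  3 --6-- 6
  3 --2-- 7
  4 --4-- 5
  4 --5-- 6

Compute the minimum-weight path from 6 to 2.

Using Dijkstra's algorithm from vertex 6:
Shortest path: 6 -> 0 -> 2
Total weight: 8 + 2 = 10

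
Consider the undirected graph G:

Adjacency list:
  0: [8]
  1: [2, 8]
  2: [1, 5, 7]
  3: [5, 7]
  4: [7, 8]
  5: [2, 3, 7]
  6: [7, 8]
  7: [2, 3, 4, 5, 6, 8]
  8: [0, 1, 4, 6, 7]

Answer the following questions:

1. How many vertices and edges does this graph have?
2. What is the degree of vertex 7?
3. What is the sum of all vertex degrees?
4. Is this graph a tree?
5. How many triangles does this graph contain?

Count: 9 vertices, 13 edges.
Vertex 7 has neighbors [2, 3, 4, 5, 6, 8], degree = 6.
Handshaking lemma: 2 * 13 = 26.
A tree on 9 vertices has 8 edges. This graph has 13 edges (5 extra). Not a tree.
Number of triangles = 4.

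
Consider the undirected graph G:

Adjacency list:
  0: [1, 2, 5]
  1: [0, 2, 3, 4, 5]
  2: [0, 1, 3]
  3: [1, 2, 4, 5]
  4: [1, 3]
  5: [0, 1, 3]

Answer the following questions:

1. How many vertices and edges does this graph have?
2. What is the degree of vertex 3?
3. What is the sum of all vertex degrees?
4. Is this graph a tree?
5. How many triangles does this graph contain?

Count: 6 vertices, 10 edges.
Vertex 3 has neighbors [1, 2, 4, 5], degree = 4.
Handshaking lemma: 2 * 10 = 20.
A tree on 6 vertices has 5 edges. This graph has 10 edges (5 extra). Not a tree.
Number of triangles = 5.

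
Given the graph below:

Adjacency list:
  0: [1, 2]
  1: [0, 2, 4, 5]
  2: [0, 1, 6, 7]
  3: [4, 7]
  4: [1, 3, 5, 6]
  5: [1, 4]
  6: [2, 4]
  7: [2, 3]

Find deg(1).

Vertex 1 has neighbors [0, 2, 4, 5], so deg(1) = 4.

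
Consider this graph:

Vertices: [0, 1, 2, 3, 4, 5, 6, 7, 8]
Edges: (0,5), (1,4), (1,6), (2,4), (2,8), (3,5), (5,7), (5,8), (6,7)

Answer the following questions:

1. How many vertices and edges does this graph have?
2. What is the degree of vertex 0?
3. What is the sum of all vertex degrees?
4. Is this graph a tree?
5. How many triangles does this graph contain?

Count: 9 vertices, 9 edges.
Vertex 0 has neighbors [5], degree = 1.
Handshaking lemma: 2 * 9 = 18.
A tree on 9 vertices has 8 edges. This graph has 9 edges (1 extra). Not a tree.
Number of triangles = 0.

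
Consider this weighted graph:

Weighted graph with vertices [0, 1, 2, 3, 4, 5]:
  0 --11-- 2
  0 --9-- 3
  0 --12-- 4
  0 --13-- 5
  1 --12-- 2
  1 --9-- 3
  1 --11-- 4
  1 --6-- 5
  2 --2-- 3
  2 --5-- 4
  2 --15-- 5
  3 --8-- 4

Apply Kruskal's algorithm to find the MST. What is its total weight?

Applying Kruskal's algorithm (sort edges by weight, add if no cycle):
  Add (2,3) w=2
  Add (2,4) w=5
  Add (1,5) w=6
  Skip (3,4) w=8 (creates cycle)
  Add (0,3) w=9
  Add (1,3) w=9
  Skip (0,2) w=11 (creates cycle)
  Skip (1,4) w=11 (creates cycle)
  Skip (0,4) w=12 (creates cycle)
  Skip (1,2) w=12 (creates cycle)
  Skip (0,5) w=13 (creates cycle)
  Skip (2,5) w=15 (creates cycle)
MST weight = 31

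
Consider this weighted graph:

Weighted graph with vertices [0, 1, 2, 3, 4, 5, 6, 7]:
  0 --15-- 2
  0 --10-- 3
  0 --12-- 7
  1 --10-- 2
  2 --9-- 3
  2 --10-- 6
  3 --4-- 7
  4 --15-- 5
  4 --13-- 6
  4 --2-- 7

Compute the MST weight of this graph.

Applying Kruskal's algorithm (sort edges by weight, add if no cycle):
  Add (4,7) w=2
  Add (3,7) w=4
  Add (2,3) w=9
  Add (0,3) w=10
  Add (1,2) w=10
  Add (2,6) w=10
  Skip (0,7) w=12 (creates cycle)
  Skip (4,6) w=13 (creates cycle)
  Skip (0,2) w=15 (creates cycle)
  Add (4,5) w=15
MST weight = 60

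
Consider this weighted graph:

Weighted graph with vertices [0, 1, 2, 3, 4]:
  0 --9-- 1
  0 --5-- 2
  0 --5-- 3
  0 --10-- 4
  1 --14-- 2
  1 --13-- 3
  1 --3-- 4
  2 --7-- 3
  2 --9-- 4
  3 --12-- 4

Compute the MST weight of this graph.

Applying Kruskal's algorithm (sort edges by weight, add if no cycle):
  Add (1,4) w=3
  Add (0,3) w=5
  Add (0,2) w=5
  Skip (2,3) w=7 (creates cycle)
  Add (0,1) w=9
  Skip (2,4) w=9 (creates cycle)
  Skip (0,4) w=10 (creates cycle)
  Skip (3,4) w=12 (creates cycle)
  Skip (1,3) w=13 (creates cycle)
  Skip (1,2) w=14 (creates cycle)
MST weight = 22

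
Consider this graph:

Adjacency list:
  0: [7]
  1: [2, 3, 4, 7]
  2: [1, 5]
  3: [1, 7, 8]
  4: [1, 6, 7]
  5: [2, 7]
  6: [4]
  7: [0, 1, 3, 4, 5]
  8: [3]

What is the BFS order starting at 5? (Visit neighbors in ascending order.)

BFS from vertex 5 (neighbors processed in ascending order):
Visit order: 5, 2, 7, 1, 0, 3, 4, 8, 6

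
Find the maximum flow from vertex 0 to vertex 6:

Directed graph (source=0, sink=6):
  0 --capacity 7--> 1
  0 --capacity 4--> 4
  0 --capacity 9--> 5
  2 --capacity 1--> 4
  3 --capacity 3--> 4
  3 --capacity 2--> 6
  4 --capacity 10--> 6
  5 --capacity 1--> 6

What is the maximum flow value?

Computing max flow:
  Flow on (0->4): 4/4
  Flow on (0->5): 1/9
  Flow on (4->6): 4/10
  Flow on (5->6): 1/1
Maximum flow = 5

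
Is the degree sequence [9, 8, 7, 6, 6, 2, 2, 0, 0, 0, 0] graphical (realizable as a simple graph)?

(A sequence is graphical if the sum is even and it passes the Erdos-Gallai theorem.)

Sum of degrees = 40. Sum is even but fails Erdos-Gallai. The sequence is NOT graphical.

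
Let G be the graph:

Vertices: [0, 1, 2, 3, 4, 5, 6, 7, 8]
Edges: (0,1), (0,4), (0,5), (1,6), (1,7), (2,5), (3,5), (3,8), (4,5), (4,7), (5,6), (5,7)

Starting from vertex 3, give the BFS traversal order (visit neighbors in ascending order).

BFS from vertex 3 (neighbors processed in ascending order):
Visit order: 3, 5, 8, 0, 2, 4, 6, 7, 1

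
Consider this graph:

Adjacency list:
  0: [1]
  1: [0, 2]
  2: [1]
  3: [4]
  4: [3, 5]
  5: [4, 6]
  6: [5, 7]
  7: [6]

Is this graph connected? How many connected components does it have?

Checking connectivity: the graph has 2 connected component(s).
Components: [[0, 1, 2], [3, 4, 5, 6, 7]]. The graph is NOT connected.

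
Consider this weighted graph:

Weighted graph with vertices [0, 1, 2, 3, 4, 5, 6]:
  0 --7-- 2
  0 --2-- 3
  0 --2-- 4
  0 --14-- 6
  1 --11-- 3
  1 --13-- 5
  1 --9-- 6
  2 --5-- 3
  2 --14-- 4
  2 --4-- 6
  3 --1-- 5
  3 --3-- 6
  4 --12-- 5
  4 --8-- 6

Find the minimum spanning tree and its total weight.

Applying Kruskal's algorithm (sort edges by weight, add if no cycle):
  Add (3,5) w=1
  Add (0,4) w=2
  Add (0,3) w=2
  Add (3,6) w=3
  Add (2,6) w=4
  Skip (2,3) w=5 (creates cycle)
  Skip (0,2) w=7 (creates cycle)
  Skip (4,6) w=8 (creates cycle)
  Add (1,6) w=9
  Skip (1,3) w=11 (creates cycle)
  Skip (4,5) w=12 (creates cycle)
  Skip (1,5) w=13 (creates cycle)
  Skip (0,6) w=14 (creates cycle)
  Skip (2,4) w=14 (creates cycle)
MST weight = 21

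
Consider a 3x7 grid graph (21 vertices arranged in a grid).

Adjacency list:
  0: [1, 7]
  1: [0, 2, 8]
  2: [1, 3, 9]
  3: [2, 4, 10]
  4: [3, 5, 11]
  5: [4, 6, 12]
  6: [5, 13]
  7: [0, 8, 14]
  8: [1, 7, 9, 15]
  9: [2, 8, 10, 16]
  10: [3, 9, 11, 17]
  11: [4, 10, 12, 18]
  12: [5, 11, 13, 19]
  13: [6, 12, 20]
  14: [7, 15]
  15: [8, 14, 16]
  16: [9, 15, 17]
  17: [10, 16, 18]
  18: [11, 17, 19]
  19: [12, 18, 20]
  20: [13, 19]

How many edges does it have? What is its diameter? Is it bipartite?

A 3x7 grid has 14 vertical edges and 18 horizontal edges.
Total edges = 14 + 18 = 32.
Diameter = (3-1) + (7-1) = 8 (corner to opposite corner).
Grid graphs are bipartite (checkerboard coloring).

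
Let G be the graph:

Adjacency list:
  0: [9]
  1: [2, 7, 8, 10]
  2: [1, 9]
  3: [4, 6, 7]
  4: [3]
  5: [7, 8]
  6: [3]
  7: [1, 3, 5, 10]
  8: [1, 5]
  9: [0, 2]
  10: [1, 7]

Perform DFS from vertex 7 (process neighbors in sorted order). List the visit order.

DFS from vertex 7 (neighbors processed in ascending order):
Visit order: 7, 1, 2, 9, 0, 8, 5, 10, 3, 4, 6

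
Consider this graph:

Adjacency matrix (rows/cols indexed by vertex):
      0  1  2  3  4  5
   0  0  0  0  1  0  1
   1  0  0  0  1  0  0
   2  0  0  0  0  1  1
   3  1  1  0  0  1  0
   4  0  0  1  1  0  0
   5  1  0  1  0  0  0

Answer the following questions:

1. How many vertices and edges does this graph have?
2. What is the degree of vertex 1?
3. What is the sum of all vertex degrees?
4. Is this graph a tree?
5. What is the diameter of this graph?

Count: 6 vertices, 6 edges.
Vertex 1 has neighbors [3], degree = 1.
Handshaking lemma: 2 * 6 = 12.
A tree on 6 vertices has 5 edges. This graph has 6 edges (1 extra). Not a tree.
Diameter (longest shortest path) = 3.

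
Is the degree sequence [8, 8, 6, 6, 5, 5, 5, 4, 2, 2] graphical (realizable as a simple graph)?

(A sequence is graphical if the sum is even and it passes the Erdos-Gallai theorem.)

Sum of degrees = 51. Sum is odd, so the sequence is NOT graphical.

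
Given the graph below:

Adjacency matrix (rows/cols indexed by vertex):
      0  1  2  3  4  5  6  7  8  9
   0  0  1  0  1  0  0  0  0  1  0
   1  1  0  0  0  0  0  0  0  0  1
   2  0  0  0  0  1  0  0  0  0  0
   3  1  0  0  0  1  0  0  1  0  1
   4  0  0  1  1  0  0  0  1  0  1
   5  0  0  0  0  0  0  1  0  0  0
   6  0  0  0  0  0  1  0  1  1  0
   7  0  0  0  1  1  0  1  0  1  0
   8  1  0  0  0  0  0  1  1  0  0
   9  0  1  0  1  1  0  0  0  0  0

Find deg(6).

Vertex 6 has neighbors [5, 7, 8], so deg(6) = 3.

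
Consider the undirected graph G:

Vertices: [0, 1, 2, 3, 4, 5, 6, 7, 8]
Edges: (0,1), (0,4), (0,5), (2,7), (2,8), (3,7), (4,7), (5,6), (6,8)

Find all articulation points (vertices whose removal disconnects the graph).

An articulation point is a vertex whose removal disconnects the graph.
Articulation points: [0, 7]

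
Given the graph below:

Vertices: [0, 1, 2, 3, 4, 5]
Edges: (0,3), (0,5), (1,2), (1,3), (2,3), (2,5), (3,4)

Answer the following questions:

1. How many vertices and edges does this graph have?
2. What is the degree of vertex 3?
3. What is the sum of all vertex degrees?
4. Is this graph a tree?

Count: 6 vertices, 7 edges.
Vertex 3 has neighbors [0, 1, 2, 4], degree = 4.
Handshaking lemma: 2 * 7 = 14.
A tree on 6 vertices has 5 edges. This graph has 7 edges (2 extra). Not a tree.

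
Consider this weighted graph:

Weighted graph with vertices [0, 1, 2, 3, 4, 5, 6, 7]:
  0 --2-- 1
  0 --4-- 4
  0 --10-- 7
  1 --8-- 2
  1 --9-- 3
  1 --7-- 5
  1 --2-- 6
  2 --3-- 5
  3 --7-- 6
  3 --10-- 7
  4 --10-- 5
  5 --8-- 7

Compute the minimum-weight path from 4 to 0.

Using Dijkstra's algorithm from vertex 4:
Shortest path: 4 -> 0
Total weight: 4 = 4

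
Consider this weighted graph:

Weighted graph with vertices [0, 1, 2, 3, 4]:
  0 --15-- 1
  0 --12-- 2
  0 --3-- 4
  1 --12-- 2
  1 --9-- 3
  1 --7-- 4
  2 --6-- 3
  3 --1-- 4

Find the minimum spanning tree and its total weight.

Applying Kruskal's algorithm (sort edges by weight, add if no cycle):
  Add (3,4) w=1
  Add (0,4) w=3
  Add (2,3) w=6
  Add (1,4) w=7
  Skip (1,3) w=9 (creates cycle)
  Skip (0,2) w=12 (creates cycle)
  Skip (1,2) w=12 (creates cycle)
  Skip (0,1) w=15 (creates cycle)
MST weight = 17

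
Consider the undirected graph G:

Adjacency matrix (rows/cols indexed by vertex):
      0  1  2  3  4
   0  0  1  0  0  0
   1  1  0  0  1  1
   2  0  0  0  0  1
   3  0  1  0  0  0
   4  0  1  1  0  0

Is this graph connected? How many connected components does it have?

Checking connectivity: the graph has 1 connected component(s).
All vertices are reachable from each other. The graph IS connected.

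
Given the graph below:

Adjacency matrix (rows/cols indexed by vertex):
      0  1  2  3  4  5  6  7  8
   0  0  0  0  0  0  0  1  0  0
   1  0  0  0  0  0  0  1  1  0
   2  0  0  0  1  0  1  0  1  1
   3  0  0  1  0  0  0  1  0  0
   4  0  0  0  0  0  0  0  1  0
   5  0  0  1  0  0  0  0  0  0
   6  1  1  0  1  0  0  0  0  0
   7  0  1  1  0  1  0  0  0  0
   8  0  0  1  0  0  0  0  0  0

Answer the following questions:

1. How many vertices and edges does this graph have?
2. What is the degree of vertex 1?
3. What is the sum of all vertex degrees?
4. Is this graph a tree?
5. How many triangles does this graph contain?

Count: 9 vertices, 9 edges.
Vertex 1 has neighbors [6, 7], degree = 2.
Handshaking lemma: 2 * 9 = 18.
A tree on 9 vertices has 8 edges. This graph has 9 edges (1 extra). Not a tree.
Number of triangles = 0.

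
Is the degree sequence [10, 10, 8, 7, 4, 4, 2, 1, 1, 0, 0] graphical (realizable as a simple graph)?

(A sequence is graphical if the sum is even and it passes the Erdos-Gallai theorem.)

Sum of degrees = 47. Sum is odd, so the sequence is NOT graphical.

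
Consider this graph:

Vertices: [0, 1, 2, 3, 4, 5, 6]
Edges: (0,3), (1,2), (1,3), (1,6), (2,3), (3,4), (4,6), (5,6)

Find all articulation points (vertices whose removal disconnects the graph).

An articulation point is a vertex whose removal disconnects the graph.
Articulation points: [3, 6]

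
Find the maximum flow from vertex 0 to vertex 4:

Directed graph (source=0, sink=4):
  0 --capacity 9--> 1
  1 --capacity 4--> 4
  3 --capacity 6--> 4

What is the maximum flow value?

Computing max flow:
  Flow on (0->1): 4/9
  Flow on (1->4): 4/4
Maximum flow = 4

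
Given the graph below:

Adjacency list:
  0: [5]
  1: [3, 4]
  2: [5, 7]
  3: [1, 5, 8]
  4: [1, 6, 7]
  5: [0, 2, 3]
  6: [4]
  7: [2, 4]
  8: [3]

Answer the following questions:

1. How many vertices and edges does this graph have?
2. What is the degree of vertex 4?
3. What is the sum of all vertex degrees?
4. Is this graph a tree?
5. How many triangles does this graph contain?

Count: 9 vertices, 9 edges.
Vertex 4 has neighbors [1, 6, 7], degree = 3.
Handshaking lemma: 2 * 9 = 18.
A tree on 9 vertices has 8 edges. This graph has 9 edges (1 extra). Not a tree.
Number of triangles = 0.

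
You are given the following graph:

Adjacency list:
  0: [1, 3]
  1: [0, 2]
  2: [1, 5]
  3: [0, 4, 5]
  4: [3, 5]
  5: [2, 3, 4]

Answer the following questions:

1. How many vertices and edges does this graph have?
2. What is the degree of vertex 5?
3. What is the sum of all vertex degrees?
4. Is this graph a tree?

Count: 6 vertices, 7 edges.
Vertex 5 has neighbors [2, 3, 4], degree = 3.
Handshaking lemma: 2 * 7 = 14.
A tree on 6 vertices has 5 edges. This graph has 7 edges (2 extra). Not a tree.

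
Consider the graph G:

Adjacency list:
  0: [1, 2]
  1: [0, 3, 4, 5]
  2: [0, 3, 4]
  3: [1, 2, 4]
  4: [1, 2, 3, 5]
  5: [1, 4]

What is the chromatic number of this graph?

The graph has a maximum clique of size 3 (lower bound on chromatic number).
A valid 3-coloring: {0: 1, 1: 0, 2: 0, 3: 2, 4: 1, 5: 2}.
Chromatic number = 3.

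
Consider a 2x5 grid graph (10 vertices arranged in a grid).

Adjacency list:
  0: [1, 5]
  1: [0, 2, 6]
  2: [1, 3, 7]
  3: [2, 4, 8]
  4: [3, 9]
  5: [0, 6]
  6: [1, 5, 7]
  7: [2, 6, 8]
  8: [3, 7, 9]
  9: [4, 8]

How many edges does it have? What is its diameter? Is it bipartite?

A 2x5 grid has 5 vertical edges and 8 horizontal edges.
Total edges = 5 + 8 = 13.
Diameter = (2-1) + (5-1) = 5 (corner to opposite corner).
Grid graphs are bipartite (checkerboard coloring).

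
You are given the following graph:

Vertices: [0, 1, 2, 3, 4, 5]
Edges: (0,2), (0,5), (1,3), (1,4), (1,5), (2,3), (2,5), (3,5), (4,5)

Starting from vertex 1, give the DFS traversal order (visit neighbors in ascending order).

DFS from vertex 1 (neighbors processed in ascending order):
Visit order: 1, 3, 2, 0, 5, 4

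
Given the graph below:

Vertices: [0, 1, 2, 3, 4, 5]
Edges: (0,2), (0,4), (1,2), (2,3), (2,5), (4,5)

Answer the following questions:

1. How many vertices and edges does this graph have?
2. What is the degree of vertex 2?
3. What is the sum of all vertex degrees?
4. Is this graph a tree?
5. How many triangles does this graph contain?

Count: 6 vertices, 6 edges.
Vertex 2 has neighbors [0, 1, 3, 5], degree = 4.
Handshaking lemma: 2 * 6 = 12.
A tree on 6 vertices has 5 edges. This graph has 6 edges (1 extra). Not a tree.
Number of triangles = 0.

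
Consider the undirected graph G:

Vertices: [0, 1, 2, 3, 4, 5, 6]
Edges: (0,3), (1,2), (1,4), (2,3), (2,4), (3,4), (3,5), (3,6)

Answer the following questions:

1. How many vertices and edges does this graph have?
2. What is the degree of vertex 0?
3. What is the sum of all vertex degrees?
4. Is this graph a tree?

Count: 7 vertices, 8 edges.
Vertex 0 has neighbors [3], degree = 1.
Handshaking lemma: 2 * 8 = 16.
A tree on 7 vertices has 6 edges. This graph has 8 edges (2 extra). Not a tree.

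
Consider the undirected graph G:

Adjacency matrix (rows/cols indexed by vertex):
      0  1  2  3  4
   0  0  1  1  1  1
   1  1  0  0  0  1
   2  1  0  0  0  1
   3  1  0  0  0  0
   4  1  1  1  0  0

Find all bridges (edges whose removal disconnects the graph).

A bridge is an edge whose removal increases the number of connected components.
Bridges found: (0,3)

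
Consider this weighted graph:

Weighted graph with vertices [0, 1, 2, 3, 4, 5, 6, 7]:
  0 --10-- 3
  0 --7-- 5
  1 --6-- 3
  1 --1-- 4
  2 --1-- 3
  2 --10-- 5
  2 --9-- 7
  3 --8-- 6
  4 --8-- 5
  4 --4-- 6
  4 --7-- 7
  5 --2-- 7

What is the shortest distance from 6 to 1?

Using Dijkstra's algorithm from vertex 6:
Shortest path: 6 -> 4 -> 1
Total weight: 4 + 1 = 5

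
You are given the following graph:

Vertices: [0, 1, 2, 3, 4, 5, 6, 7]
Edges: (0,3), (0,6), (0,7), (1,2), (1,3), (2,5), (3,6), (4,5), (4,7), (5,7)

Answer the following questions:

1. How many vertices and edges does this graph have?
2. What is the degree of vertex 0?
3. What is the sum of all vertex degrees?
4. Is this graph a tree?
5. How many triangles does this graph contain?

Count: 8 vertices, 10 edges.
Vertex 0 has neighbors [3, 6, 7], degree = 3.
Handshaking lemma: 2 * 10 = 20.
A tree on 8 vertices has 7 edges. This graph has 10 edges (3 extra). Not a tree.
Number of triangles = 2.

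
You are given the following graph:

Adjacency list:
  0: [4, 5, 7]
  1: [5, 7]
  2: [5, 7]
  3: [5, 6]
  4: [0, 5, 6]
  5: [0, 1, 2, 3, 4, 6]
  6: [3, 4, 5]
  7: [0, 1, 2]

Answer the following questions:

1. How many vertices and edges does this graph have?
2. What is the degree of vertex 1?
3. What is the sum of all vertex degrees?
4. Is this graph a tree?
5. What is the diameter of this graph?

Count: 8 vertices, 12 edges.
Vertex 1 has neighbors [5, 7], degree = 2.
Handshaking lemma: 2 * 12 = 24.
A tree on 8 vertices has 7 edges. This graph has 12 edges (5 extra). Not a tree.
Diameter (longest shortest path) = 3.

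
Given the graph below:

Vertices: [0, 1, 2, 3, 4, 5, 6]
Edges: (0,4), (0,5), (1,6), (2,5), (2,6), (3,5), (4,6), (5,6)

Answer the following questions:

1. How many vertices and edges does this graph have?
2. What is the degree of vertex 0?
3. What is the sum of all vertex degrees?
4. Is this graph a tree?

Count: 7 vertices, 8 edges.
Vertex 0 has neighbors [4, 5], degree = 2.
Handshaking lemma: 2 * 8 = 16.
A tree on 7 vertices has 6 edges. This graph has 8 edges (2 extra). Not a tree.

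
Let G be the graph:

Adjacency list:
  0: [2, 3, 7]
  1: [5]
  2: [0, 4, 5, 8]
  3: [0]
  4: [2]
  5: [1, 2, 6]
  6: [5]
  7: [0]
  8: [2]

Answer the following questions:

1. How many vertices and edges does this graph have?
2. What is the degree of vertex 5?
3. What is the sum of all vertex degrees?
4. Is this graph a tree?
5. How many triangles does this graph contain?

Count: 9 vertices, 8 edges.
Vertex 5 has neighbors [1, 2, 6], degree = 3.
Handshaking lemma: 2 * 8 = 16.
A graph is a tree iff it is connected and has exactly n-1 edges. This graph is connected (all 9 vertices in one component) and has 9-1 = 8 edges. It is a tree.
Number of triangles = 0.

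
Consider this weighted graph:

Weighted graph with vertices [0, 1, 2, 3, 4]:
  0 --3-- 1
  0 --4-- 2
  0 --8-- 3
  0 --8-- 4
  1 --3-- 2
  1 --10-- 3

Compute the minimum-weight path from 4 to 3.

Using Dijkstra's algorithm from vertex 4:
Shortest path: 4 -> 0 -> 3
Total weight: 8 + 8 = 16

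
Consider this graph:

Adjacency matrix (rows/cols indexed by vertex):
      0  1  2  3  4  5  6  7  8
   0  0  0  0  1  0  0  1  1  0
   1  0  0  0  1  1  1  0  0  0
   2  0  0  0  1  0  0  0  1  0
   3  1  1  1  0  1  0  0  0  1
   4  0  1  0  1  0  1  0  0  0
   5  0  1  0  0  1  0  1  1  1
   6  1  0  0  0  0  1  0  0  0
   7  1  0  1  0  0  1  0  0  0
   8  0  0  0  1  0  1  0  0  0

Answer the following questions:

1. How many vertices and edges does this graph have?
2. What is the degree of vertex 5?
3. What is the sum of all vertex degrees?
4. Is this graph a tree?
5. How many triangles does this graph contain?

Count: 9 vertices, 14 edges.
Vertex 5 has neighbors [1, 4, 6, 7, 8], degree = 5.
Handshaking lemma: 2 * 14 = 28.
A tree on 9 vertices has 8 edges. This graph has 14 edges (6 extra). Not a tree.
Number of triangles = 2.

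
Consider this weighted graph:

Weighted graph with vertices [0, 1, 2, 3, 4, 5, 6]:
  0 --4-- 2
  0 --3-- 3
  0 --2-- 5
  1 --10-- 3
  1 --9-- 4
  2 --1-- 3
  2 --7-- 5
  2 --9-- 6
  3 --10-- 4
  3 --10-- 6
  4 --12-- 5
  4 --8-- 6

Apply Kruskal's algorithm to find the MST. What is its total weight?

Applying Kruskal's algorithm (sort edges by weight, add if no cycle):
  Add (2,3) w=1
  Add (0,5) w=2
  Add (0,3) w=3
  Skip (0,2) w=4 (creates cycle)
  Skip (2,5) w=7 (creates cycle)
  Add (4,6) w=8
  Add (1,4) w=9
  Add (2,6) w=9
  Skip (1,3) w=10 (creates cycle)
  Skip (3,4) w=10 (creates cycle)
  Skip (3,6) w=10 (creates cycle)
  Skip (4,5) w=12 (creates cycle)
MST weight = 32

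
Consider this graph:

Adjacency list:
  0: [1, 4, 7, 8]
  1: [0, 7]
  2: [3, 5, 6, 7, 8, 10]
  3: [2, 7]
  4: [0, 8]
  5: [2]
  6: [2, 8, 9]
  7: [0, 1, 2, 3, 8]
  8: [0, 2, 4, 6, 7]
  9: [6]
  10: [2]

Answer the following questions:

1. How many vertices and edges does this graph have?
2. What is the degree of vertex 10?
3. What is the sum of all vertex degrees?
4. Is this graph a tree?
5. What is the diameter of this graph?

Count: 11 vertices, 16 edges.
Vertex 10 has neighbors [2], degree = 1.
Handshaking lemma: 2 * 16 = 32.
A tree on 11 vertices has 10 edges. This graph has 16 edges (6 extra). Not a tree.
Diameter (longest shortest path) = 4.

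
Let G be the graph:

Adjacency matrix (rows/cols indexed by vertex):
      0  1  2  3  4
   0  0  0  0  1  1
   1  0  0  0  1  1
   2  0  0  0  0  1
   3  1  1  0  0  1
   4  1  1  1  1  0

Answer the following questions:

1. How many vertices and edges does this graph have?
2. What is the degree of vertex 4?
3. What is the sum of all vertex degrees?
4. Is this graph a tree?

Count: 5 vertices, 6 edges.
Vertex 4 has neighbors [0, 1, 2, 3], degree = 4.
Handshaking lemma: 2 * 6 = 12.
A tree on 5 vertices has 4 edges. This graph has 6 edges (2 extra). Not a tree.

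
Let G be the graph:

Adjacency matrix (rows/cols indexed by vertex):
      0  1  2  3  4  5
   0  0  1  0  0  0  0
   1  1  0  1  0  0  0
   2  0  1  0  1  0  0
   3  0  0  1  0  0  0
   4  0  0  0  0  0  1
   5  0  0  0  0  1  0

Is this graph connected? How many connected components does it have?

Checking connectivity: the graph has 2 connected component(s).
Components: [[0, 1, 2, 3], [4, 5]]. The graph is NOT connected.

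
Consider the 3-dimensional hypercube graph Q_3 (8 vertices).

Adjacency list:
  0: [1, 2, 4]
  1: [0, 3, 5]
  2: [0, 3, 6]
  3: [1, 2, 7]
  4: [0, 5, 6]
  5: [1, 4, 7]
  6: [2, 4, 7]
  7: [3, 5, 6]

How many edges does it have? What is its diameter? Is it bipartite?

The 3-dimensional hypercube Q_3 has 8 vertices and each vertex has degree 3.
Total edges = 8 * 3 / 2 = 12.
Diameter = 3 (max Hamming distance between binary labels).
Hypercubes are bipartite (partition by parity of binary representation).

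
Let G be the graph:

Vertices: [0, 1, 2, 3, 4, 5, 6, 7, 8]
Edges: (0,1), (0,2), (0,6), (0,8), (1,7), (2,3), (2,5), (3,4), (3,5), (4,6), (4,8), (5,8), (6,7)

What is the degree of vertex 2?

Vertex 2 has neighbors [0, 3, 5], so deg(2) = 3.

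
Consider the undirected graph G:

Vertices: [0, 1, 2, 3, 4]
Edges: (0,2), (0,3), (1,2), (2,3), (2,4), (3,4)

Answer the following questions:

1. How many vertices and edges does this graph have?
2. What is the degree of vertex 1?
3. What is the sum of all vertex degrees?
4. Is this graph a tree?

Count: 5 vertices, 6 edges.
Vertex 1 has neighbors [2], degree = 1.
Handshaking lemma: 2 * 6 = 12.
A tree on 5 vertices has 4 edges. This graph has 6 edges (2 extra). Not a tree.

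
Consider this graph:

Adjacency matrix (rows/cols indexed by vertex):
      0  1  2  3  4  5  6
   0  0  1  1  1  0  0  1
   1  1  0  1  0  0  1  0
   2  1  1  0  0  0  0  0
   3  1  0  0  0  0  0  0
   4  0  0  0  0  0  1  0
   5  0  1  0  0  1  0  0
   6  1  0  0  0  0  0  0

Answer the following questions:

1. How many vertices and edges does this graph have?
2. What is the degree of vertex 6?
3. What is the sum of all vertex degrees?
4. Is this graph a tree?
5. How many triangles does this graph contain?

Count: 7 vertices, 7 edges.
Vertex 6 has neighbors [0], degree = 1.
Handshaking lemma: 2 * 7 = 14.
A tree on 7 vertices has 6 edges. This graph has 7 edges (1 extra). Not a tree.
Number of triangles = 1.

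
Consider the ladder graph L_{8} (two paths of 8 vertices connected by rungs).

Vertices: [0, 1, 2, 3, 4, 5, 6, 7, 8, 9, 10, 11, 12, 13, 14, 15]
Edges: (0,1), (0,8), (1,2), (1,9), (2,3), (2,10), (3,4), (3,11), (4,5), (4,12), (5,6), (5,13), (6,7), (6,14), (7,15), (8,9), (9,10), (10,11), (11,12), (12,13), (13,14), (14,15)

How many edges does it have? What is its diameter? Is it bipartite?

Ladder graph L_{8}: 8 rungs + 2 * (8-1) path edges = 8 + 14 = 22 edges.
Diameter = 8.
Ladder graphs are bipartite (alternating coloring along each path).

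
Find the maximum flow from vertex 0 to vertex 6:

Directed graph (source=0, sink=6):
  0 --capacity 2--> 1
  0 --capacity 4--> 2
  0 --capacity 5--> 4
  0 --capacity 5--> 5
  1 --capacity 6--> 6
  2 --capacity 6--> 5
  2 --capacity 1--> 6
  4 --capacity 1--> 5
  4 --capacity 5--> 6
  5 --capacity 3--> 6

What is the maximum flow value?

Computing max flow:
  Flow on (0->1): 2/2
  Flow on (0->2): 1/4
  Flow on (0->4): 5/5
  Flow on (0->5): 3/5
  Flow on (1->6): 2/6
  Flow on (2->6): 1/1
  Flow on (4->6): 5/5
  Flow on (5->6): 3/3
Maximum flow = 11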